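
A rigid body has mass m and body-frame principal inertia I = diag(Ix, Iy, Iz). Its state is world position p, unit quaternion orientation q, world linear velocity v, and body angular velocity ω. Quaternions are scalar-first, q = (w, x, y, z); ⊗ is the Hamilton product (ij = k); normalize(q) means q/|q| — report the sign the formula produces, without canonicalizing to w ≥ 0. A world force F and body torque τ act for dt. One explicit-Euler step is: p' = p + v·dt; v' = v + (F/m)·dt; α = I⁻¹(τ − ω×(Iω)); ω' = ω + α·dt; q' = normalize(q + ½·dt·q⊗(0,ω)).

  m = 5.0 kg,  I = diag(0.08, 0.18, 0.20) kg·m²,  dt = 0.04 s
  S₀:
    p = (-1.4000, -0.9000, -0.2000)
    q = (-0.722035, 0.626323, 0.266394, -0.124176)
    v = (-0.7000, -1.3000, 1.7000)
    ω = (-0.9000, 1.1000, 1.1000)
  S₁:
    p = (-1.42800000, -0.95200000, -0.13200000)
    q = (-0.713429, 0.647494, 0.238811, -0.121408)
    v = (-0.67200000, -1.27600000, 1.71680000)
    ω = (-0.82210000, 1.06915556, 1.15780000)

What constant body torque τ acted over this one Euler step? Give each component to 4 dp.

rate change Δω = (0.07790000, -0.03084444, 0.05780000)
ω₀×(Iω₀) = (0.0242, 0.1188, -0.0990)
τ = I·(Δω/dt) + ω₀×(Iω₀) = (0.1800, -0.0200, 0.1900)

τ = (0.1800, -0.0200, 0.1900)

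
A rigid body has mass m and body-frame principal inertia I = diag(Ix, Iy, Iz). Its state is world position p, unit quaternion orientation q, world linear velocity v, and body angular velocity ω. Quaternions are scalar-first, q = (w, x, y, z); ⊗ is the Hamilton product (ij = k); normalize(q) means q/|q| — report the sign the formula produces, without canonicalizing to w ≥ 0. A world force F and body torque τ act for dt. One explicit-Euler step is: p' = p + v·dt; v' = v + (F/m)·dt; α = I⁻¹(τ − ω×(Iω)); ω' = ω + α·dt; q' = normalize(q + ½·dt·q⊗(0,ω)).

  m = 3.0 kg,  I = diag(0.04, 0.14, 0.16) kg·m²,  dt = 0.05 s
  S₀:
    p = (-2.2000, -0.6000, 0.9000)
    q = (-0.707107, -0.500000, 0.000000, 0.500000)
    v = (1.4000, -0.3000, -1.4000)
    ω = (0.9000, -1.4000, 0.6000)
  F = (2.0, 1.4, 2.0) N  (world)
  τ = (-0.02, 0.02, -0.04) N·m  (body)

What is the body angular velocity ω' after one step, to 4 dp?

ω×(Iω) gyroscopic = (-0.0168, -0.0648, -0.1260)
(τ − ω×Iω)/I = (-0.0800, 0.6057, 0.5375)
ω' = ω + α·dt = (0.8960, -1.3697, 0.6269)

ω' = (0.8960, -1.3697, 0.6269)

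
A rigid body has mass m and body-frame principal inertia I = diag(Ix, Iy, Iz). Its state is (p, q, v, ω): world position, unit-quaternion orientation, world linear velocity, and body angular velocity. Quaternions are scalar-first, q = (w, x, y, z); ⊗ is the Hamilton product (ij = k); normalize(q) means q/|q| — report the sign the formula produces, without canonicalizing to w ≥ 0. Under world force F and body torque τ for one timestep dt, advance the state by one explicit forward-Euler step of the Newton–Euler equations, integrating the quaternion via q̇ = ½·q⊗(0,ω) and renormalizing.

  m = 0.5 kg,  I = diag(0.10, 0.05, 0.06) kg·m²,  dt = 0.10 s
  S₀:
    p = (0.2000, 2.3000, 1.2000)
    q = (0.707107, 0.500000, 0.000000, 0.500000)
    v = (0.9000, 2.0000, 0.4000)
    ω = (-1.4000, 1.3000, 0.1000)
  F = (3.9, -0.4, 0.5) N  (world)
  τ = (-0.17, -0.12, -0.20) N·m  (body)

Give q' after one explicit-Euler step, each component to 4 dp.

2q̇ = q⊗(0,ω) = (0.6500000, -1.6399498, 0.1692391, 0.7207107)
q' = normalize(q + ½dt·q⊗(0,ω)) = (0.7362, 0.4161, 0.0084, 0.5336)

q' = (0.7362, 0.4161, 0.0084, 0.5336)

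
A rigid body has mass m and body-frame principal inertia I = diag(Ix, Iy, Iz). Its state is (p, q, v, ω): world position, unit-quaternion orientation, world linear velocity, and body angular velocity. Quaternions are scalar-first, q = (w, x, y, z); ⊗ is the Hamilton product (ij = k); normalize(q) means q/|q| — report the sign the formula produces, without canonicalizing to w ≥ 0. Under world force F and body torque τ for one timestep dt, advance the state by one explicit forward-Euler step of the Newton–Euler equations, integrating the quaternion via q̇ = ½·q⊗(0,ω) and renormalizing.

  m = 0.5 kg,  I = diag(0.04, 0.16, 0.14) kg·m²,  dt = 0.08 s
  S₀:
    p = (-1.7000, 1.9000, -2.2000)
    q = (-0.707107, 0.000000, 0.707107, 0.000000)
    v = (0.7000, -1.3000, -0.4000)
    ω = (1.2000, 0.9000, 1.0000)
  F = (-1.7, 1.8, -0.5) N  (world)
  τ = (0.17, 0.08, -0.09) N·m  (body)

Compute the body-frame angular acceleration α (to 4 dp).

α = (4.7000, 1.2500, -1.5686)

precession coupling ω×(Iω) = (-0.0180, -0.1200, 0.1296)
α = I⁻¹(τ − ω×Iω) = (4.7000, 1.2500, -1.5686)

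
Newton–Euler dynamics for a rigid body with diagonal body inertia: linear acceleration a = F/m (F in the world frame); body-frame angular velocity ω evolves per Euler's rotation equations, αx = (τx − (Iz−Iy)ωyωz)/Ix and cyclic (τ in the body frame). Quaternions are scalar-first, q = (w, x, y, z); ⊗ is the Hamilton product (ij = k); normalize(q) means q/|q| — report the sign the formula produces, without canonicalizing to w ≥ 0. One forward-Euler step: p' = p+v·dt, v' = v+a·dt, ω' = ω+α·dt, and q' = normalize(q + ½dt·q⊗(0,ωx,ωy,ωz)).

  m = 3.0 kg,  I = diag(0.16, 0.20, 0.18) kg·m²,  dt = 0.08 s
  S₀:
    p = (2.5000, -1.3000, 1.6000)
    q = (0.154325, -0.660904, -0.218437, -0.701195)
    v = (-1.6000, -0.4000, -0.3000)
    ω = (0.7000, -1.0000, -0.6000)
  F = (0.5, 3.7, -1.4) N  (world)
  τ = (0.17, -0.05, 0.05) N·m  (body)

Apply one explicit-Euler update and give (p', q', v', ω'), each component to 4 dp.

α = I⁻¹(τ − ω×Iω) = (1.1375, -0.2920, 0.4333)
ω + α·dt = (0.7910, -1.0234, -0.5653)
q⊗(0,ω) = (-0.1765212, -0.4621053, -1.0417039, 0.7212149)
q + ½dt·q⊗(0,ω), renormalized = (0.1470, -0.6784, -0.2597, -0.6714)
p' = p + v·dt = (2.3720, -1.3320, 1.5760)
v' = v + a·dt = (-1.5867, -0.3013, -0.3373)

p' = (2.3720, -1.3320, 1.5760)
q' = (0.1470, -0.6784, -0.2597, -0.6714)
v' = (-1.5867, -0.3013, -0.3373)
ω' = (0.7910, -1.0234, -0.5653)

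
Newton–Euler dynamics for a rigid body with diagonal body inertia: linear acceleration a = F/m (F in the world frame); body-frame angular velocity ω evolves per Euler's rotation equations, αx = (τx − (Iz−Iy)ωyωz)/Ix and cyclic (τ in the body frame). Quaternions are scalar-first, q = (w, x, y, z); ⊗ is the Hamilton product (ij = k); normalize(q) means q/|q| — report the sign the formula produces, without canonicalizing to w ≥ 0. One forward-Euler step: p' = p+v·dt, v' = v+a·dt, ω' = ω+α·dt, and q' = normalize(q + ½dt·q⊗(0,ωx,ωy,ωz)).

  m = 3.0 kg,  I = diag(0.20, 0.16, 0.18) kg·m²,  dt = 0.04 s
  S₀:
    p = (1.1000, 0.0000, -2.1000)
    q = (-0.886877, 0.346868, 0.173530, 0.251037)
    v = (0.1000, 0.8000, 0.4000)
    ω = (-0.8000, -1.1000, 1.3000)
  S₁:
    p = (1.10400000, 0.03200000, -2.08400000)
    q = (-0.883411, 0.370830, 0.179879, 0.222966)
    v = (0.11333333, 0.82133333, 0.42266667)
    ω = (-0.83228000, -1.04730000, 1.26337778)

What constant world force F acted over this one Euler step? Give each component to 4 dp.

v₁ − v₀ = (0.01333333, 0.02133333, 0.02266667)
F = m·Δv/dt = (1.0000, 1.6000, 1.7000)

F = (1.0000, 1.6000, 1.7000)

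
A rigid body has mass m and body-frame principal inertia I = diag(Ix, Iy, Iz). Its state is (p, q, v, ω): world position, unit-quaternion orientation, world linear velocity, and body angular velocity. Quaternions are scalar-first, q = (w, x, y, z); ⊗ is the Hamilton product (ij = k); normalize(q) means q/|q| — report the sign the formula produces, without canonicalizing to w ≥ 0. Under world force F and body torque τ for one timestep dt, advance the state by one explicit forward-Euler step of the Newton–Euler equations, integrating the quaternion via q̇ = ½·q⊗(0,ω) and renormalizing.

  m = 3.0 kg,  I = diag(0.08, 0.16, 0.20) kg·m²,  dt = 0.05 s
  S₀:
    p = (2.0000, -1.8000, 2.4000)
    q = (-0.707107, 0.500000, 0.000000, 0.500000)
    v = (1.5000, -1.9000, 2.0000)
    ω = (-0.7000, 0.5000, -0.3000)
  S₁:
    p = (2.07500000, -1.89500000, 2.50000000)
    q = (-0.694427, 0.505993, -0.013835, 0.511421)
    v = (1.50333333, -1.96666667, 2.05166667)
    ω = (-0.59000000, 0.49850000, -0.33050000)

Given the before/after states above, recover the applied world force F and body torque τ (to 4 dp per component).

Δv = v₁−v₀ = (0.00333333, -0.06666667, 0.05166667)
applied force F = (0.2000, -4.0000, 3.1000)
Δω = ω₁−ω₀ = (0.11000000, -0.00150000, -0.03050000)
ω₀×(Iω₀) = (-0.0060, -0.0252, -0.0280)
I·α + gyro = (0.1700, -0.0300, -0.1500)

F = (0.2000, -4.0000, 3.1000)
τ = (0.1700, -0.0300, -0.1500)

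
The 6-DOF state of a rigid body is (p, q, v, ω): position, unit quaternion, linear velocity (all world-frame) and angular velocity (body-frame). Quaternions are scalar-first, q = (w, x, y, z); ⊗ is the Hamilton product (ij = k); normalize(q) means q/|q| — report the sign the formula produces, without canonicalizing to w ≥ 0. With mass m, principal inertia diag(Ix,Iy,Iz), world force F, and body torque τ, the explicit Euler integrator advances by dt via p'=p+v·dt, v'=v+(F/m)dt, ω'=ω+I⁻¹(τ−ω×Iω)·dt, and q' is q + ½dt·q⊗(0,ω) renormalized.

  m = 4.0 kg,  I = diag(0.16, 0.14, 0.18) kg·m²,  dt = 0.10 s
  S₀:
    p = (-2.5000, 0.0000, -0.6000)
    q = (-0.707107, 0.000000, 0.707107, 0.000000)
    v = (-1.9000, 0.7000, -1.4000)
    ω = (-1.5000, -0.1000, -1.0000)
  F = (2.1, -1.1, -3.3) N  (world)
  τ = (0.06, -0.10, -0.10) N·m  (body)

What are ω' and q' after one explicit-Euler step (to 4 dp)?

ω' = (-1.4650, -0.1500, -1.0539)
q' = (-0.7007, 0.0176, 0.7078, 0.0880)

ω×(Iω) gyroscopic = (0.0040, -0.0300, -0.0030)
α = I⁻¹(τ − ω×Iω) = (0.3500, -0.5000, -0.5389)
new body rate ω' = (-1.4650, -0.1500, -1.0539)
Hamilton product q⊗(0,ω) = (0.0707107, 0.3535535, 0.0707107, 1.7677675)
q' = normalize(q + ½dt·q⊗(0,ω)) = (-0.7007, 0.0176, 0.7078, 0.0880)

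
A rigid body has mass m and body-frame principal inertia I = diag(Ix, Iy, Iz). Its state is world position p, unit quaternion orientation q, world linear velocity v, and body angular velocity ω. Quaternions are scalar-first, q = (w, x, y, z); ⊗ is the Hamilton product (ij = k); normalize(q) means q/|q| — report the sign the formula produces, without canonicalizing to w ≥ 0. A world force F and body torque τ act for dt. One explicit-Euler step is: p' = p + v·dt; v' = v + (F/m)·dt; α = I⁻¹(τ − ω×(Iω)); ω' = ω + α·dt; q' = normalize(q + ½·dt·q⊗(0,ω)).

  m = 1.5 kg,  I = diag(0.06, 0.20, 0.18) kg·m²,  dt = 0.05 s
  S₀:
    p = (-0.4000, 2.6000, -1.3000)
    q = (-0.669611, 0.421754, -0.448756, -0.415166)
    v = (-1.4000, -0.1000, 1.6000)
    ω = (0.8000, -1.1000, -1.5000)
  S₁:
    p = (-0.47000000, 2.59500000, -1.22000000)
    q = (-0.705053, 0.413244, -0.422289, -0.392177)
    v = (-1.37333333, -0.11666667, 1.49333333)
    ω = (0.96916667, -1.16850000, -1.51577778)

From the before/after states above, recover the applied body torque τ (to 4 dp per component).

τ = (0.1700, -0.1300, -0.1800)

rate change Δω = (0.16916667, -0.06850000, -0.01577778)
applied torque τ = (0.1700, -0.1300, -0.1800)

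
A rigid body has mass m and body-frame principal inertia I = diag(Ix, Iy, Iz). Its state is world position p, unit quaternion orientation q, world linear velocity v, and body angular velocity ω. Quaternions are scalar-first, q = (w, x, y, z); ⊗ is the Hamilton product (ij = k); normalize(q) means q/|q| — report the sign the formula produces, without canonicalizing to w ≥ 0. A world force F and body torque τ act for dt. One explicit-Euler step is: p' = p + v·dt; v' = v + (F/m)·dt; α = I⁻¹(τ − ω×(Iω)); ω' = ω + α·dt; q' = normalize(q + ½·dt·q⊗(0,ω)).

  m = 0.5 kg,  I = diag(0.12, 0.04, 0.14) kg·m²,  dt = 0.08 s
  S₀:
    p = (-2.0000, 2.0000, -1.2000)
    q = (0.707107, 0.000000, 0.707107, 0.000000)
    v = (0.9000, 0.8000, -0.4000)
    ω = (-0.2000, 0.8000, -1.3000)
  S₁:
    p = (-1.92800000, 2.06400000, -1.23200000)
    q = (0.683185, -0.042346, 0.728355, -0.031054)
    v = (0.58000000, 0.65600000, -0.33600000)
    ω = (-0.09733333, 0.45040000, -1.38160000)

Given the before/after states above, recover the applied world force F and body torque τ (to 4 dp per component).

velocity change Δv = (-0.32000000, -0.14400000, 0.06400000)
applied force F = (-2.0000, -0.9000, 0.4000)
ω₁ − ω₀ = (0.10266667, -0.34960000, -0.08160000)
applied torque τ = (0.0500, -0.1800, -0.1300)

F = (-2.0000, -0.9000, 0.4000)
τ = (0.0500, -0.1800, -0.1300)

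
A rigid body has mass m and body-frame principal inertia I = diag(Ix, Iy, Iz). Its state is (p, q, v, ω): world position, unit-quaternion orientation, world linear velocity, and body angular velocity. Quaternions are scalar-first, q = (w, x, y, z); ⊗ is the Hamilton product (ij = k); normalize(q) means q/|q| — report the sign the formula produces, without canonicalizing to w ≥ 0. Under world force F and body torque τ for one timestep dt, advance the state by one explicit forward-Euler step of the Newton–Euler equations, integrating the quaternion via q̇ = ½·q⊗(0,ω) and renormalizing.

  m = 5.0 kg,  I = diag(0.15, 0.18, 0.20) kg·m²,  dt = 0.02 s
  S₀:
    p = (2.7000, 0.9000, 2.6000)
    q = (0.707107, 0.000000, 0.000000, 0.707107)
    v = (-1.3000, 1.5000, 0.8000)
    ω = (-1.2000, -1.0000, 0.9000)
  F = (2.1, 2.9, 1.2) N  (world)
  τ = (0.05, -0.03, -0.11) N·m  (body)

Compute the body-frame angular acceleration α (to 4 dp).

α = (0.4533, -0.4667, -0.7300)

gyro term ω×Iω = (-0.0180, 0.0540, 0.0360)
α = I⁻¹(τ − ω×Iω) = (0.4533, -0.4667, -0.7300)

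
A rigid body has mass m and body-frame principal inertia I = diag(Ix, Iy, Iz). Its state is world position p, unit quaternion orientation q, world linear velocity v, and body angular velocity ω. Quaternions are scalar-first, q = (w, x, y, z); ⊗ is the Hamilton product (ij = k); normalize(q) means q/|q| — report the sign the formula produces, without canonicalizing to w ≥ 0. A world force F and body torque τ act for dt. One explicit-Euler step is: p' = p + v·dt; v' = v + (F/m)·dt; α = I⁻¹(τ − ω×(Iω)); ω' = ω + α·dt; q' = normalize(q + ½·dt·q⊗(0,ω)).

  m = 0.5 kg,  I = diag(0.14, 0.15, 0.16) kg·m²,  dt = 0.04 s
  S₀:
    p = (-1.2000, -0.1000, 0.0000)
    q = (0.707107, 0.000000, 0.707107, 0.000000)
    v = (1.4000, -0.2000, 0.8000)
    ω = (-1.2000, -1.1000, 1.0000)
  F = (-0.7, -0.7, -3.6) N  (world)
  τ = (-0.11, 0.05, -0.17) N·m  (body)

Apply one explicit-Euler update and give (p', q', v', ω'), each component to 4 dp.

p' = (-1.1440, -0.1080, 0.0320)
q' = (0.7221, -0.0028, 0.6910, 0.0311)
v' = (1.3440, -0.2560, 0.5120)
ω' = (-1.2283, -1.0931, 0.9542)

a = F/m = (-1.4000, -1.4000, -7.2000)
new position p' = (-1.1440, -0.1080, 0.0320)
new velocity v' = (1.3440, -0.2560, 0.5120)
(τ − ω×Iω)/I = (-0.7071, 0.1733, -1.1450)
new body rate ω' = (-1.2283, -1.0931, 0.9542)
q⊗(0,ω) = (0.7778177, -0.1414214, -0.7778177, 1.5556354)
q' = normalize(q + ½dt·q⊗(0,ω)) = (0.7221, -0.0028, 0.6910, 0.0311)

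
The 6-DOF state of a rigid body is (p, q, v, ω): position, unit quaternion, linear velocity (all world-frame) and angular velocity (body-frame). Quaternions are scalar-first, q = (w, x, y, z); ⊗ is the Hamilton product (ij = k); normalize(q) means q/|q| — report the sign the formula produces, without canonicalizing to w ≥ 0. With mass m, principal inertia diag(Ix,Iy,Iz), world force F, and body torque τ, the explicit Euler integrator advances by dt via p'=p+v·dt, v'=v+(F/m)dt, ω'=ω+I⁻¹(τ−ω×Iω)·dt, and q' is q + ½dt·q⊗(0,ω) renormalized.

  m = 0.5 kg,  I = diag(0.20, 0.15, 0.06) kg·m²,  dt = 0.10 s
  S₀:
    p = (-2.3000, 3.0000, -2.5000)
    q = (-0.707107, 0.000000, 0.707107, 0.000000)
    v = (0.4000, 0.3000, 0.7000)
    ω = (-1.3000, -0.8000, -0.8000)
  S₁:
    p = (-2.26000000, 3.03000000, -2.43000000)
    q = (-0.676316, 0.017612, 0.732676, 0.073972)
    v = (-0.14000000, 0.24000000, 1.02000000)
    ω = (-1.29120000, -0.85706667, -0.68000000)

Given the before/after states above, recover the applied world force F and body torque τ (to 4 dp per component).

F = (-2.7000, -0.3000, 1.6000)
τ = (-0.0400, 0.0600, 0.0200)

rate change Δω = (0.00880000, -0.05706667, 0.12000000)
gyro term ω₀×Iω₀ = (-0.0576, 0.1456, -0.0520)
τ = I·(Δω/dt) + ω₀×(Iω₀) = (-0.0400, 0.0600, 0.0200)
v₁ − v₀ = (-0.54000000, -0.06000000, 0.32000000)
F = m·Δv/dt = (-2.7000, -0.3000, 1.6000)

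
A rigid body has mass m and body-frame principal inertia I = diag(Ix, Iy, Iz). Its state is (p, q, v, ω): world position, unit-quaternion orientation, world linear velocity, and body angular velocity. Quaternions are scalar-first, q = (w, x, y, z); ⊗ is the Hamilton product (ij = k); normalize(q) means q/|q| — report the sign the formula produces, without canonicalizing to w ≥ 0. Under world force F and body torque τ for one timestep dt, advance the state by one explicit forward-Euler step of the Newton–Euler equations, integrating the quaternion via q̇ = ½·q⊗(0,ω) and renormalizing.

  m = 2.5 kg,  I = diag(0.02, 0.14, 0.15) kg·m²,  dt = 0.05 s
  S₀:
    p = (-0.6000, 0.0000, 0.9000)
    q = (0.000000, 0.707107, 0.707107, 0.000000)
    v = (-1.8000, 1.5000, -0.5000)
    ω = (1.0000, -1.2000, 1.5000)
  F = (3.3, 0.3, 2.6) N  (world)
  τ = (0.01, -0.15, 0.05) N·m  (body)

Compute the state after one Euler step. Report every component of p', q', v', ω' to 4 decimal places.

p + v·dt = (-0.6900, 0.0750, 0.8750)
v + (F/m)dt = (-1.7340, 1.5060, -0.4480)
α = I⁻¹(τ − ω×Iω) = (1.4000, 0.3214, 1.2933)
ω' = ω + α·dt = (1.0700, -1.1839, 1.5647)
2q̇ = q⊗(0,ω) = (0.1414214, 1.0606605, -1.0606605, -1.5556354)
q' = normalize(q + ½dt·q⊗(0,ω)) = (0.0035, 0.7326, 0.6796, -0.0388)

p' = (-0.6900, 0.0750, 0.8750)
q' = (0.0035, 0.7326, 0.6796, -0.0388)
v' = (-1.7340, 1.5060, -0.4480)
ω' = (1.0700, -1.1839, 1.5647)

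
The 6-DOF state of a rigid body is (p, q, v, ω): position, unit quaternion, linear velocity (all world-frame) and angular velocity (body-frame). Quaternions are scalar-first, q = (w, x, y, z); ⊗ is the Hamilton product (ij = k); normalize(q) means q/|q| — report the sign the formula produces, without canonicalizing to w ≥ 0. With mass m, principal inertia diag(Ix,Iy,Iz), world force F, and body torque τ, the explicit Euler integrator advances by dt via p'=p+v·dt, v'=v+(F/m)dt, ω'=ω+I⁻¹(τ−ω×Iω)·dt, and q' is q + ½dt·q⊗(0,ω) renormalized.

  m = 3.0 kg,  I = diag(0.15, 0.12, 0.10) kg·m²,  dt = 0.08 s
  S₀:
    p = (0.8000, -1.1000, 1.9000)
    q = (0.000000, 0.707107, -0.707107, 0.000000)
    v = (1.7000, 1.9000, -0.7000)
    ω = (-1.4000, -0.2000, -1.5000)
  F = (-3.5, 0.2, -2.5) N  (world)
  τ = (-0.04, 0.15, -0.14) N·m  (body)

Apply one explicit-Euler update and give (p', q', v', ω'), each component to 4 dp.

p' = p + v·dt = (0.9360, -0.9480, 1.8440)
v' = v + a·dt = (1.6067, 1.9053, -0.7667)
gyro term ω×Iω = (-0.0060, 0.1050, -0.0084)
(τ − ω×Iω)/I = (-0.2267, 0.3750, -1.3160)
ω + α·dt = (-1.4181, -0.1700, -1.6053)
q⊗(0,ω) = (0.8485284, 1.0606605, 1.0606605, -1.1313712)
q' = normalize(q + ½dt·q⊗(0,ω)) = (0.0338, 0.7470, -0.6624, -0.0451)

p' = (0.9360, -0.9480, 1.8440)
q' = (0.0338, 0.7470, -0.6624, -0.0451)
v' = (1.6067, 1.9053, -0.7667)
ω' = (-1.4181, -0.1700, -1.6053)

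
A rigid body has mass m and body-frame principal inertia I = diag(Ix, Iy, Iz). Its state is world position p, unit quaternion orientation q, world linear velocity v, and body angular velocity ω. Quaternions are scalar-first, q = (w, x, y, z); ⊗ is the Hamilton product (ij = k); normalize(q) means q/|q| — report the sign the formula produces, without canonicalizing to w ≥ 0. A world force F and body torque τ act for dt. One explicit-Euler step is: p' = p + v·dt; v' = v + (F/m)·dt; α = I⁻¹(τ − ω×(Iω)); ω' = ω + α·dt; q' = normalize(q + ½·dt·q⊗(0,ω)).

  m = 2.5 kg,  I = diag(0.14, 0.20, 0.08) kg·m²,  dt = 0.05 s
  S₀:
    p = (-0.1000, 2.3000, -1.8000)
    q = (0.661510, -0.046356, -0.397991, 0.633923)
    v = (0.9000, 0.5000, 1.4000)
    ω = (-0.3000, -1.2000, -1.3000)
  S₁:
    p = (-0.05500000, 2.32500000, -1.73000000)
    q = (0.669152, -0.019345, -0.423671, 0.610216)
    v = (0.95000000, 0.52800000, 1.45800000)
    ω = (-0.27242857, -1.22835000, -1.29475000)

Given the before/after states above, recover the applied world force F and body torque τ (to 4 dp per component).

F = (2.5000, 1.4000, 2.9000)
τ = (-0.1100, -0.0900, 0.0300)

Δv = v₁−v₀ = (0.05000000, 0.02800000, 0.05800000)
applied force F = (2.5000, 1.4000, 2.9000)
rate change Δω = (0.02757143, -0.02835000, 0.00525000)
I·α + gyro = (-0.1100, -0.0900, 0.0300)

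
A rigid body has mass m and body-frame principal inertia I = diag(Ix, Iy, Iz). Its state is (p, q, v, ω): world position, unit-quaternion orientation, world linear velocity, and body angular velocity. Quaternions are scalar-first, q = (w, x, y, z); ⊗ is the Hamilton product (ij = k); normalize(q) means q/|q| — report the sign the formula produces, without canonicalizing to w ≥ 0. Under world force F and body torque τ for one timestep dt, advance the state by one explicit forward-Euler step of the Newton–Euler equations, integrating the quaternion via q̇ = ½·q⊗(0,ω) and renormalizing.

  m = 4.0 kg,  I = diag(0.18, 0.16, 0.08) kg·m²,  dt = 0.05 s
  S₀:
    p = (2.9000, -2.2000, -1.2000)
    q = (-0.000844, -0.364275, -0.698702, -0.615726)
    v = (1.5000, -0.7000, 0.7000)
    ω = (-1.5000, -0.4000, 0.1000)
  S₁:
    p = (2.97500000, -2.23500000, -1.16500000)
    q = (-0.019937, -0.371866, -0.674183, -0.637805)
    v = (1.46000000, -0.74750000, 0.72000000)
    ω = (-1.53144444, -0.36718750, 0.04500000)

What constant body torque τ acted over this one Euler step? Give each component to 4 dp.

τ = (-0.1100, 0.0900, -0.1000)

Δω = ω₁−ω₀ = (-0.03144444, 0.03281250, -0.05500000)
applied torque τ = (-0.1100, 0.0900, -0.1000)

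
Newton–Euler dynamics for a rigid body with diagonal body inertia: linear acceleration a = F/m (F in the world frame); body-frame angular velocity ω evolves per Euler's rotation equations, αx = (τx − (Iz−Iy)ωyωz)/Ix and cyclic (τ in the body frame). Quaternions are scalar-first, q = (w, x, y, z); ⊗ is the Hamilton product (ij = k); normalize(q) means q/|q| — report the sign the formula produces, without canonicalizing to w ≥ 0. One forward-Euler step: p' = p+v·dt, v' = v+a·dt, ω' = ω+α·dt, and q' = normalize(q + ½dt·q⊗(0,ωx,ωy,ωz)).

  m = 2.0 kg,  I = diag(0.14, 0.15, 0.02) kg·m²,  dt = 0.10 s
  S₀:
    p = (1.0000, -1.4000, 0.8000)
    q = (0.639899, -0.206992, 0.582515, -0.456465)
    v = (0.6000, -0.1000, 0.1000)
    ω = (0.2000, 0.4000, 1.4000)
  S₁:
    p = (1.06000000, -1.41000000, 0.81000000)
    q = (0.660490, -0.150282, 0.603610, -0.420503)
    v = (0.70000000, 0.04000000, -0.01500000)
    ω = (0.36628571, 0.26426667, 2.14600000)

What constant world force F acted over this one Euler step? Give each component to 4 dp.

F = (2.0000, 2.8000, -2.3000)

Δv = v₁−v₀ = (0.10000000, 0.14000000, -0.11500000)
F = m·Δv/dt = (2.0000, 2.8000, -2.3000)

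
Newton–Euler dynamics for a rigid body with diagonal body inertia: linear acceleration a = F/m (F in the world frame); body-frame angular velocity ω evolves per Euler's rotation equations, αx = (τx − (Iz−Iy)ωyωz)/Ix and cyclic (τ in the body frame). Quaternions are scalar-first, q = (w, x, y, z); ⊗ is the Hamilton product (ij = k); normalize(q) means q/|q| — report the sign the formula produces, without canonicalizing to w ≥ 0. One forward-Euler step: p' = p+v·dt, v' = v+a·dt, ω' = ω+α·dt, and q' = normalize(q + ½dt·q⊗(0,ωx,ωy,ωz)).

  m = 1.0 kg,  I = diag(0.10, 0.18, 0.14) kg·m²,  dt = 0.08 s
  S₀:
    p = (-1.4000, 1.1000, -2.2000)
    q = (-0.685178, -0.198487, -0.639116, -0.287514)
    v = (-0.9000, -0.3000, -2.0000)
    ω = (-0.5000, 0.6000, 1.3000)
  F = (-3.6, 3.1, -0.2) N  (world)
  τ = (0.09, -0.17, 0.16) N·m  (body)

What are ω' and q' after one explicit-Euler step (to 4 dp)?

precession coupling ω×(Iω) = (-0.0312, 0.0260, -0.0240)
(τ − ω×Iω)/I = (1.2120, -1.0889, 1.3143)
new body rate ω' = (-0.4030, 0.5129, 1.4051)
2q̇ = q⊗(0,ω) = (0.6579943, -0.3157534, -0.0093167, -1.3293816)
q' = normalize(q + ½dt·q⊗(0,ω)) = (-0.6576, -0.2107, -0.6383, -0.3401)

ω' = (-0.4030, 0.5129, 1.4051)
q' = (-0.6576, -0.2107, -0.6383, -0.3401)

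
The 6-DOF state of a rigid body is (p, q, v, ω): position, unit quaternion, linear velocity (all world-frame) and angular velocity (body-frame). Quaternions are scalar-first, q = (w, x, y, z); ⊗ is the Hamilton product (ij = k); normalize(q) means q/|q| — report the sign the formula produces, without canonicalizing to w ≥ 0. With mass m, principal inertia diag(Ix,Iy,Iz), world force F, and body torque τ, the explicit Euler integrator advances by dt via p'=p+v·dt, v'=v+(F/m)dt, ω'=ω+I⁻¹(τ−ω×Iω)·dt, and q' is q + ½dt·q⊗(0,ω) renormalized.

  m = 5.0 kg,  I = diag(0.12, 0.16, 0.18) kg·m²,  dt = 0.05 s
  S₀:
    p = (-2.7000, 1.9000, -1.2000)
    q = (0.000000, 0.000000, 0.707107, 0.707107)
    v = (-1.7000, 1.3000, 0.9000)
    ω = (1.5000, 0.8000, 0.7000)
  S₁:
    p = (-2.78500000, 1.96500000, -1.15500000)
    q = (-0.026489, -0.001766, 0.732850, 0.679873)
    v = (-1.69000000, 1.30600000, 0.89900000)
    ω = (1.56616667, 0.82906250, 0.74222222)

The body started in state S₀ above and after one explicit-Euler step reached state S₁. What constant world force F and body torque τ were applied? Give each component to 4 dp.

F = (1.0000, 0.6000, -0.1000)
τ = (0.1700, 0.0300, 0.2000)

ω₁ − ω₀ = (0.06616667, 0.02906250, 0.04222222)
ω₀×(Iω₀) = (0.0112, -0.0630, 0.0480)
τ = I·(Δω/dt) + ω₀×(Iω₀) = (0.1700, 0.0300, 0.2000)
Δv = v₁−v₀ = (0.01000000, 0.00600000, -0.00100000)
F = m·Δv/dt = (1.0000, 0.6000, -0.1000)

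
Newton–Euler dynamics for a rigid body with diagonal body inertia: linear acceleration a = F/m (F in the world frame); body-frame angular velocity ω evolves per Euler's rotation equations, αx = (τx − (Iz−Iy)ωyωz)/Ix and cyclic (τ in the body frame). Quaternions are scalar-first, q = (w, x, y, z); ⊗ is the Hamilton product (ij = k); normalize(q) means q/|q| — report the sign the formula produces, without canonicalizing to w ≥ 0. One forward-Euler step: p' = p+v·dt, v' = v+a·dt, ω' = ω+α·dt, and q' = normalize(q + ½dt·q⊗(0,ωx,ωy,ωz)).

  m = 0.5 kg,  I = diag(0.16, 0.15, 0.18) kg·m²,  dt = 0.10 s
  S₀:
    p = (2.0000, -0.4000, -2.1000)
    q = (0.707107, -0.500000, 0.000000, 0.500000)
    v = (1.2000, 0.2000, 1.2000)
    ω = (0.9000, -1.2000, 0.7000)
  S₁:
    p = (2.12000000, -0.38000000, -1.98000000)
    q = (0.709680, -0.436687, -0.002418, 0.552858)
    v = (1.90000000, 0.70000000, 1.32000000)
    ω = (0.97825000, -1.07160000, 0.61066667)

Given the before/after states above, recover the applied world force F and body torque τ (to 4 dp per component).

rate change Δω = (0.07825000, 0.12840000, -0.08933333)
precession coupling = (-0.0252, -0.0126, 0.0108)
τ = I·(Δω/dt) + ω₀×(Iω₀) = (0.1000, 0.1800, -0.1500)
Δv = v₁−v₀ = (0.70000000, 0.50000000, 0.12000000)
m·(v₁−v₀)/dt = (3.5000, 2.5000, 0.6000)

F = (3.5000, 2.5000, 0.6000)
τ = (0.1000, 0.1800, -0.1500)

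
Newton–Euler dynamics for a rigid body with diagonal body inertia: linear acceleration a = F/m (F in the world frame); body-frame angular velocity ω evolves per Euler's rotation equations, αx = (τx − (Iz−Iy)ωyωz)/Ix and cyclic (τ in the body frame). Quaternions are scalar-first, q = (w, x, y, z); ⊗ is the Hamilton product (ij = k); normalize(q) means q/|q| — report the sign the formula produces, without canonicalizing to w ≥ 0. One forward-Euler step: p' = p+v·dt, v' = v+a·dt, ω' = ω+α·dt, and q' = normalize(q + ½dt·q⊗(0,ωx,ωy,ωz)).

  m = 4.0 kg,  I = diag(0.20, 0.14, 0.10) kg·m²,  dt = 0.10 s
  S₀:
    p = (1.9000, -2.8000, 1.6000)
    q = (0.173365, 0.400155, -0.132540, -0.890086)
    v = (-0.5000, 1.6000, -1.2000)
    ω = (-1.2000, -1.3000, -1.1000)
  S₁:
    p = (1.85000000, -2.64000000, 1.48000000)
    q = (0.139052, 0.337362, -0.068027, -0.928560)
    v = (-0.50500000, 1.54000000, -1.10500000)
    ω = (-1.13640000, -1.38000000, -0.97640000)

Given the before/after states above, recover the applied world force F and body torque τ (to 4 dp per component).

F = (-0.2000, -2.4000, 3.8000)
τ = (0.0700, 0.0200, 0.0300)

Δω = ω₁−ω₀ = (0.06360000, -0.08000000, 0.12360000)
ω₀×(Iω₀) = (-0.0572, 0.1320, -0.0936)
I·α + gyro = (0.0700, 0.0200, 0.0300)
velocity change Δv = (-0.00500000, -0.06000000, 0.09500000)
F = m·Δv/dt = (-0.2000, -2.4000, 3.8000)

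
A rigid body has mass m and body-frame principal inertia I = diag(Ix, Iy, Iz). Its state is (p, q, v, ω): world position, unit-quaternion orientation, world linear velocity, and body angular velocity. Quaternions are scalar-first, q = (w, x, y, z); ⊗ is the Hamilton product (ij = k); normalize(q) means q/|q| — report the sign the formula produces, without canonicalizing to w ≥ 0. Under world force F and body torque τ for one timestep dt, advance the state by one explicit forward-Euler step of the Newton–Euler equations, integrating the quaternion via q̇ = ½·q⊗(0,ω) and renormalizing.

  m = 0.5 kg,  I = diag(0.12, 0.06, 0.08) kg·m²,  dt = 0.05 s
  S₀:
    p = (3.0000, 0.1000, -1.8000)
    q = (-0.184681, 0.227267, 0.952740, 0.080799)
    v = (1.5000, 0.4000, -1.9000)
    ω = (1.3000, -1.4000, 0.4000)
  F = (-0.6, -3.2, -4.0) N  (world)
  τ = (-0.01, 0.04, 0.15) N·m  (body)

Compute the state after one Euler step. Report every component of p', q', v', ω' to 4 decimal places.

p' = (3.0750, 0.1200, -1.8950)
q' = (-0.1593, 0.2333, 0.9584, 0.0400)
v' = (1.4400, 0.0800, -2.3000)
ω' = (1.3005, -1.3840, 0.4255)

precession coupling ω×(Iω) = (-0.0112, 0.0208, 0.1092)
(τ − ω×Iω)/I = (0.0100, 0.3200, 0.5100)
ω' = ω + α·dt = (1.3005, -1.3840, 0.4255)
Hamilton product q⊗(0,ω) = (1.0060693, 0.2541293, 0.2726853, -1.6306082)
q' = normalize(q + ½dt·q⊗(0,ω)) = (-0.1593, 0.2333, 0.9584, 0.0400)
p' = p + v·dt = (3.0750, 0.1200, -1.8950)
v' = v + a·dt = (1.4400, 0.0800, -2.3000)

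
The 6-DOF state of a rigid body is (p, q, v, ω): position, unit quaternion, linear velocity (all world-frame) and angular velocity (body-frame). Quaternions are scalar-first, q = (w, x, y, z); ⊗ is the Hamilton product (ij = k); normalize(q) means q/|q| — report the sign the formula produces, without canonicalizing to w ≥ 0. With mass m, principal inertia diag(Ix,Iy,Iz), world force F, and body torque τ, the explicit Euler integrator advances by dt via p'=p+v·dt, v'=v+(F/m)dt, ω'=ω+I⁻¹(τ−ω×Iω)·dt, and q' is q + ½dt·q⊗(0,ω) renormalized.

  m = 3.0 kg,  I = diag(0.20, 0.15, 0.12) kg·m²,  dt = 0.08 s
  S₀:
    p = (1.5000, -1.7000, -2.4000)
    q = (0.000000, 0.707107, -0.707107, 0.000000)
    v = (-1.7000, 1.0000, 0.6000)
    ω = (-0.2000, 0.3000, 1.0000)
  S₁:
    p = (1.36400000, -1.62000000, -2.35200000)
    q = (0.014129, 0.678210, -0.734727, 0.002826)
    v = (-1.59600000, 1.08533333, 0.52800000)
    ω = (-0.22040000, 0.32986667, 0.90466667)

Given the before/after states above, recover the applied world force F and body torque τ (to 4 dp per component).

Δv = v₁−v₀ = (0.10400000, 0.08533333, -0.07200000)
F = m·Δv/dt = (3.9000, 3.2000, -2.7000)
Δω = ω₁−ω₀ = (-0.02040000, 0.02986667, -0.09533333)
precession coupling = (-0.0090, -0.0160, 0.0030)
I·α + gyro = (-0.0600, 0.0400, -0.1400)

F = (3.9000, 3.2000, -2.7000)
τ = (-0.0600, 0.0400, -0.1400)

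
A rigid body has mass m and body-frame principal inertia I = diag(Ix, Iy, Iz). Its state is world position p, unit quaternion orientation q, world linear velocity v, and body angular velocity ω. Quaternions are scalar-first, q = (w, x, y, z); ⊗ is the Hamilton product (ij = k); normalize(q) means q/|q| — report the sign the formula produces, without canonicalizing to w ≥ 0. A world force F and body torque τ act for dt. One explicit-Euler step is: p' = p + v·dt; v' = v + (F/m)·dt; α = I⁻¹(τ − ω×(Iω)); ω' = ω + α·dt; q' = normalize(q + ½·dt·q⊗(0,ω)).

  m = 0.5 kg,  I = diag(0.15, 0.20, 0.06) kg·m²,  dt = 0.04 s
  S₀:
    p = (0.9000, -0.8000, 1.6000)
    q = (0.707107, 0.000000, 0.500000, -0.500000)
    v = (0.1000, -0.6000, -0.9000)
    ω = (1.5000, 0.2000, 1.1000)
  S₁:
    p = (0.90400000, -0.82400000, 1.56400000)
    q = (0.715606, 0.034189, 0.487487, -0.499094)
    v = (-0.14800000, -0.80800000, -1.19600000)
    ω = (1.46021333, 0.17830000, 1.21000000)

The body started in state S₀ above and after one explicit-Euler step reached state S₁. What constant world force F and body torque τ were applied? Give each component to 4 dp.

velocity change Δv = (-0.24800000, -0.20800000, -0.29600000)
applied force F = (-3.1000, -2.6000, -3.7000)
ω₁ − ω₀ = (-0.03978667, -0.02170000, 0.11000000)
precession coupling = (-0.0308, 0.1485, 0.0150)
I·α + gyro = (-0.1800, 0.0400, 0.1800)

F = (-3.1000, -2.6000, -3.7000)
τ = (-0.1800, 0.0400, 0.1800)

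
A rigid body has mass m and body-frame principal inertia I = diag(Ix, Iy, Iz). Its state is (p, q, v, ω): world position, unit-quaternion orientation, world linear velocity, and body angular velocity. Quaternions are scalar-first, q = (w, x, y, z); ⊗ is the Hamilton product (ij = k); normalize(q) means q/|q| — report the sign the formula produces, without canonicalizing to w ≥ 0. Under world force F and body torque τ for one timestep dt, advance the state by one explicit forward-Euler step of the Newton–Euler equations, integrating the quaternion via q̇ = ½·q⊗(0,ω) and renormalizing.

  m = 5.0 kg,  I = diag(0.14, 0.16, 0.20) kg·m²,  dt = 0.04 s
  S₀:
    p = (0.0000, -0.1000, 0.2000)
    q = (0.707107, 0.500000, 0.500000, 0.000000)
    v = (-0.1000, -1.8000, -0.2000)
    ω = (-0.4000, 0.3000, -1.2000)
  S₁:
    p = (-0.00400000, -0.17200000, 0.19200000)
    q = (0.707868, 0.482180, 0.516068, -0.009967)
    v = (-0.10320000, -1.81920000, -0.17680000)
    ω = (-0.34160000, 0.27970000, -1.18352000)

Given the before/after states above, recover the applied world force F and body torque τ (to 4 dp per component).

F = (-0.4000, -2.4000, 2.9000)
τ = (0.1900, -0.1100, 0.0800)

Δω = ω₁−ω₀ = (0.05840000, -0.02030000, 0.01648000)
precession coupling = (-0.0144, -0.0288, -0.0024)
I·α + gyro = (0.1900, -0.1100, 0.0800)
v₁ − v₀ = (-0.00320000, -0.01920000, 0.02320000)
m·(v₁−v₀)/dt = (-0.4000, -2.4000, 2.9000)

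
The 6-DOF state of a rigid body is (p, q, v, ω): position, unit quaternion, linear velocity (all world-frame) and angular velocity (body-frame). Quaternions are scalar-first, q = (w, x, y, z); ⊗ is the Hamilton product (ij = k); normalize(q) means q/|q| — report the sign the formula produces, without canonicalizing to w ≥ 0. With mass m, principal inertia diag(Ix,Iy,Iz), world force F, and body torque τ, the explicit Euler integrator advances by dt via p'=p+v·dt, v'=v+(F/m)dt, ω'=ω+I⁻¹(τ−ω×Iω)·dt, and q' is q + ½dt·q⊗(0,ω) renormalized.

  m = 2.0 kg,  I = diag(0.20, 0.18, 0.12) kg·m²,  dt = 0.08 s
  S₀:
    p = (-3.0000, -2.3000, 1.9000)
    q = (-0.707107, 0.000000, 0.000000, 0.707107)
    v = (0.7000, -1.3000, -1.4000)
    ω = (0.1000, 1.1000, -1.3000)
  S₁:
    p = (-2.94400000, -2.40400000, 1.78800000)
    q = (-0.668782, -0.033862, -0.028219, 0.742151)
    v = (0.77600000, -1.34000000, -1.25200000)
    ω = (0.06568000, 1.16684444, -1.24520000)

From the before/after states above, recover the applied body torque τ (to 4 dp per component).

rate change Δω = (-0.03432000, 0.06684444, 0.05480000)
gyro term ω₀×Iω₀ = (0.0858, -0.0104, -0.0022)
I·α + gyro = (0.0000, 0.1400, 0.0800)

τ = (0.0000, 0.1400, 0.0800)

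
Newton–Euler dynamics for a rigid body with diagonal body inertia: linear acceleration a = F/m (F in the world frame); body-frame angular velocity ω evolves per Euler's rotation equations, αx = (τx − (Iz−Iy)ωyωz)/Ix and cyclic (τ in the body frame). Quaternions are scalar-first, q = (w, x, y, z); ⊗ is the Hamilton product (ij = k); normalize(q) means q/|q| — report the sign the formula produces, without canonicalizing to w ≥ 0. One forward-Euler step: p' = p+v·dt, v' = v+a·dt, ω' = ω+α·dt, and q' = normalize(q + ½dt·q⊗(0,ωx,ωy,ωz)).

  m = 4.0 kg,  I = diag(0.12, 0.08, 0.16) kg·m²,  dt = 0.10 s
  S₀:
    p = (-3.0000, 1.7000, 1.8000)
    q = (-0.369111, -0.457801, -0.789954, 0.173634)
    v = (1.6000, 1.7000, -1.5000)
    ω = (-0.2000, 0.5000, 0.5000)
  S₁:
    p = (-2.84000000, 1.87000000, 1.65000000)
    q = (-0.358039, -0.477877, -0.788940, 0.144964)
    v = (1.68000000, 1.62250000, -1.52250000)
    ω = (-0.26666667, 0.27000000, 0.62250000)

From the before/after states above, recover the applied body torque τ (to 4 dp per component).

τ = (-0.0600, -0.1800, 0.2000)

ω₁ − ω₀ = (-0.06666667, -0.23000000, 0.12250000)
applied torque τ = (-0.0600, -0.1800, 0.2000)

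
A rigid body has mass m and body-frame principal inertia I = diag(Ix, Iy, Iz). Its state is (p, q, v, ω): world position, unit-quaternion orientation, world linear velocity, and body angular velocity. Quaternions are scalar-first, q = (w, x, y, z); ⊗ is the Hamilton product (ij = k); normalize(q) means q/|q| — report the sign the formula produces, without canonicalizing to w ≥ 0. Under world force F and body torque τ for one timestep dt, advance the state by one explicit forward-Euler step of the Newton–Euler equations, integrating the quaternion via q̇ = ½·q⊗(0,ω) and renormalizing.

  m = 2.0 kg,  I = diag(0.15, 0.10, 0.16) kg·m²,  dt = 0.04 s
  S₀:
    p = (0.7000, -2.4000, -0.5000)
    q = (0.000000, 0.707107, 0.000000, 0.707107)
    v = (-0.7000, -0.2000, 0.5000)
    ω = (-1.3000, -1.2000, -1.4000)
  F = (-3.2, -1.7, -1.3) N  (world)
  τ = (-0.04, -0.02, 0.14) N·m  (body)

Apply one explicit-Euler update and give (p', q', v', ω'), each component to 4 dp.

angular accel α = (-0.9387, -0.0180, 1.3625)
ω + α·dt = (-1.3375, -1.2007, -1.3455)
Hamilton product q⊗(0,ω) = (1.9091889, 0.8485284, 0.0707107, -0.8485284)
q + ½dt·q⊗(0,ω), renormalized = (0.0381, 0.7233, 0.0014, 0.6894)
linear accel F/m = (-1.6000, -0.8500, -0.6500)
new position p' = (0.6720, -2.4080, -0.4800)
v + (F/m)dt = (-0.7640, -0.2340, 0.4740)

p' = (0.6720, -2.4080, -0.4800)
q' = (0.0381, 0.7233, 0.0014, 0.6894)
v' = (-0.7640, -0.2340, 0.4740)
ω' = (-1.3375, -1.2007, -1.3455)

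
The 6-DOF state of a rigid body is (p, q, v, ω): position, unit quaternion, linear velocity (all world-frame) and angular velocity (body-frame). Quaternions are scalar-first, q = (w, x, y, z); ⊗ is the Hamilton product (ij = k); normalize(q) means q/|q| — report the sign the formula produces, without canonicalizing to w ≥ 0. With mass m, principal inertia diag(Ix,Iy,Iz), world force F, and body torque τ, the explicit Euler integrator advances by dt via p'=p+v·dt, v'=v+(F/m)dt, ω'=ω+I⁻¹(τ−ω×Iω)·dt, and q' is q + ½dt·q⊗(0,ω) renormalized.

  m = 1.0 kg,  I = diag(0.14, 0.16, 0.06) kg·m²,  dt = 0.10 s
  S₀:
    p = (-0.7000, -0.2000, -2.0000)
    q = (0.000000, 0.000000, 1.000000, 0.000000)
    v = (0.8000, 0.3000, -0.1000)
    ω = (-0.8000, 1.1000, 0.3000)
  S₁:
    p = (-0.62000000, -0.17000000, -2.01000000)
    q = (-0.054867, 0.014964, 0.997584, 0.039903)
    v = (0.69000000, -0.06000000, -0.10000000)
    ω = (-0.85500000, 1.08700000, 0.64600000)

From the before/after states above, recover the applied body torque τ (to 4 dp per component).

rate change Δω = (-0.05500000, -0.01300000, 0.34600000)
applied torque τ = (-0.1100, -0.0400, 0.1900)

τ = (-0.1100, -0.0400, 0.1900)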